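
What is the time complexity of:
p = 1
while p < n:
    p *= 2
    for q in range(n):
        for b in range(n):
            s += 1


Per nesting level: O(log n) * O(n) * O(n) = O(n^2 log n)
Complexity: O(n^2 log n)


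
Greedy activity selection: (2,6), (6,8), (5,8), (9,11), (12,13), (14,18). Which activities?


Greedy: pick earliest-ending, then skip overlaps.
Selected (5 activities): [(2, 6), (6, 8), (9, 11), (12, 13), (14, 18)]


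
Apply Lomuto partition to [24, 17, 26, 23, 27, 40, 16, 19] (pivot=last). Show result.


Elements <= 19 go left of pivot.
Result: [17, 16, 19, 23, 27, 40, 24, 26], pivot at index 2


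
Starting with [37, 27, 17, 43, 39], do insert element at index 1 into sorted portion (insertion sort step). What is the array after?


After one pass: [27, 37, 17, 43, 39]


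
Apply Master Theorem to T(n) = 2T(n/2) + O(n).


a=2, b=2, c=1. log_2(2)=1 = c=1. Case 2: O(n^c log n) = O(n log n)
Complexity: O(n log n)


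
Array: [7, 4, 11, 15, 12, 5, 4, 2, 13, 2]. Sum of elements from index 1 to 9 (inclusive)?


Prefix sums: [0, 7, 11, 22, 37, 49, 54, 58, 60, 73, 75]
Sum[1..9] = prefix[10] - prefix[1] = 75 - 7 = 68


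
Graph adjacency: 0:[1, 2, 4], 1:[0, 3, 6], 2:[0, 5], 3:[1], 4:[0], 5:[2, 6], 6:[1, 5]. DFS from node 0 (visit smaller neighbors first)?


DFS stack-based: start with [0]
Visit order: [0, 1, 3, 6, 5, 2, 4]


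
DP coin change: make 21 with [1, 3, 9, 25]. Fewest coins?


dp[0]=0; dp[i]=1+min(dp[i-c] for c in coins)
...dp[16]=4, dp[17]=5, dp[18]=2, dp[19]=3, dp[20]=4, dp[21]=3
Minimum coins for 21 = 3


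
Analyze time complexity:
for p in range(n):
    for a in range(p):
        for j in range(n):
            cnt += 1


Per nesting level: O(n) * O(n) [triangular over p] * O(n) = O(n^3)
Complexity: O(n^3)


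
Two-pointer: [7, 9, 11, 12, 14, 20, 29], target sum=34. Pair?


Two pointers: lo=0, hi=6
Found pair: (14, 20) summing to 34


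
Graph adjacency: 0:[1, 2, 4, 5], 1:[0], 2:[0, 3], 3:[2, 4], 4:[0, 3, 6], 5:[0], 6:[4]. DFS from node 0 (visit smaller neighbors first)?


DFS stack-based: start with [0]
Visit order: [0, 1, 2, 3, 4, 6, 5]


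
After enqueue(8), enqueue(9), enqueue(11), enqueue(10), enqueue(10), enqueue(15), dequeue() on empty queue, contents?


enqueue(8) -> [8]
enqueue(9) -> [8, 9]
enqueue(11) -> [8, 9, 11]
enqueue(10) -> [8, 9, 11, 10]
enqueue(10) -> [8, 9, 11, 10, 10]
enqueue(15) -> [8, 9, 11, 10, 10, 15]
dequeue() returns 8 -> [9, 11, 10, 10, 15]
Final queue (front to back): [9, 11, 10, 10, 15]


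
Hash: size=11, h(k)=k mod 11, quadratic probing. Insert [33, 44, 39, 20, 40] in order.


Insertions: 33->slot 0; 44->slot 1; 39->slot 6; 20->slot 9; 40->slot 7
Table: [33, 44, None, None, None, None, 39, 40, None, 20, None]


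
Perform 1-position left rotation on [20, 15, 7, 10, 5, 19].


Left rotate by 1: [15, 7, 10, 5, 19, 20]


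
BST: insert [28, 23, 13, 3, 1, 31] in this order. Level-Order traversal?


Root = 28; build tree by BST insertion.
Level-Order traversal: [28, 23, 31, 13, 3, 1]


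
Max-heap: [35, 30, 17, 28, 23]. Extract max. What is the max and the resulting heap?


Max = 35
Replace root with last, heapify down
Resulting heap: [30, 28, 17, 23]


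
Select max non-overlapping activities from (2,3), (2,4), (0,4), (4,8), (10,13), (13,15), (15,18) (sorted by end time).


Greedy: pick earliest-ending, then skip overlaps.
Selected (5 activities): [(2, 3), (4, 8), (10, 13), (13, 15), (15, 18)]


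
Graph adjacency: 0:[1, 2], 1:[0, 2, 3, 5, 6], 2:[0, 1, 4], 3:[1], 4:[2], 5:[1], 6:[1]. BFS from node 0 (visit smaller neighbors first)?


BFS queue: start with [0]
Visit order: [0, 1, 2, 3, 5, 6, 4]


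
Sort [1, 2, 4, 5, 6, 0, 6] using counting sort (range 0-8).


Count array: [1, 1, 1, 0, 1, 1, 2, 0, 0]
Reconstruct: [0, 1, 2, 4, 5, 6, 6]


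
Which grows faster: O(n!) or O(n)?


linear grows slower than factorial
O(n) is asymptotically smaller; O(n!) grows faster


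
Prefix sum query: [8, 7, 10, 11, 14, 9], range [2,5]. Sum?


Prefix sums: [0, 8, 15, 25, 36, 50, 59]
Sum[2..5] = prefix[6] - prefix[2] = 59 - 15 = 44


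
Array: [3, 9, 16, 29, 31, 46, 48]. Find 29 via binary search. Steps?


Search for 29:
[0,6] mid=3 arr[3]=29
Total: 1 comparisons


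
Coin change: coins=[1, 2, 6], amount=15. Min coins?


dp[0]=0; dp[i]=1+min(dp[i-c] for c in coins)
...dp[10]=3, dp[11]=4, dp[12]=2, dp[13]=3, dp[14]=3, dp[15]=4
Minimum coins for 15 = 4


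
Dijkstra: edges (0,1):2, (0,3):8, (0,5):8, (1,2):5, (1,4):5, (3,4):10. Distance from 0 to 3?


Dijkstra from 0:
Distances: {0: 0, 1: 2, 2: 7, 3: 8, 4: 7, 5: 8}
Shortest distance to 3 = 8, path = [0, 3]


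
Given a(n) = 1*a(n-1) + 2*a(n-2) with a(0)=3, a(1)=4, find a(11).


Build bottom-up:
...a(9)=1194, a(10)=2390, a(11)=1*2390+2*1194=4778


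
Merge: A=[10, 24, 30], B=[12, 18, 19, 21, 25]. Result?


Compare heads, take smaller each step.
Merged: [10, 12, 18, 19, 21, 24, 25, 30]


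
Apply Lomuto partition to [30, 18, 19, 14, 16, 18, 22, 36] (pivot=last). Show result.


Elements <= 36 go left of pivot.
Result: [30, 18, 19, 14, 16, 18, 22, 36], pivot at index 7


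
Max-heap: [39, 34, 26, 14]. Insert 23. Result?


Append 23: [39, 34, 26, 14, 23]
Bubble up: no swaps needed
Result: [39, 34, 26, 14, 23]


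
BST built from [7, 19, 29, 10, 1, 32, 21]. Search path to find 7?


BST root = 7
Search for 7: compare at each node
Path: [7]


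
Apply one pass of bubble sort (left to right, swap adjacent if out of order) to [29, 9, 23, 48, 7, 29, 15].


After one pass: [9, 23, 29, 7, 29, 15, 48]


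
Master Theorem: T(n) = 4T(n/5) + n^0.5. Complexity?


a=4, b=5, c=0.5. log_5(4)=0.861 > c=0.5. Case 1: O(n^log_b(a)) = O(n^0.861)
Complexity: O(n^0.861)


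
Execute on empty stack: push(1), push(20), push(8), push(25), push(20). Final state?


push(1) -> [1]
push(20) -> [1, 20]
push(8) -> [1, 20, 8]
push(25) -> [1, 20, 8, 25]
push(20) -> [1, 20, 8, 25, 20]
Final stack (bottom to top): [1, 20, 8, 25, 20]


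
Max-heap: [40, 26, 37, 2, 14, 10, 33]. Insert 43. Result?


Append 43: [40, 26, 37, 2, 14, 10, 33, 43]
Bubble up: swap idx 7(43) with idx 3(2); swap idx 3(43) with idx 1(26); swap idx 1(43) with idx 0(40)
Result: [43, 40, 37, 26, 14, 10, 33, 2]


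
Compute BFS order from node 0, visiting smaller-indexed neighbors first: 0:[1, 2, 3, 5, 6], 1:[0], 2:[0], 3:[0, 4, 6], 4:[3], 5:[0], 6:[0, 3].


BFS queue: start with [0]
Visit order: [0, 1, 2, 3, 5, 6, 4]


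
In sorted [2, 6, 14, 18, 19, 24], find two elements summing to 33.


Two pointers: lo=0, hi=5
Found pair: (14, 19) summing to 33


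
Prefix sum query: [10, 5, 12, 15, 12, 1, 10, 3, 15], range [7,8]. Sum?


Prefix sums: [0, 10, 15, 27, 42, 54, 55, 65, 68, 83]
Sum[7..8] = prefix[9] - prefix[7] = 83 - 65 = 18


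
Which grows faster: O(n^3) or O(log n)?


logarithmic grows slower than cubic
O(log n) is asymptotically smaller; O(n^3) grows faster


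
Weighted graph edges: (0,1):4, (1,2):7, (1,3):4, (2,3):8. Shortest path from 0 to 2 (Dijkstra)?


Dijkstra from 0:
Distances: {0: 0, 1: 4, 2: 11, 3: 8}
Shortest distance to 2 = 11, path = [0, 1, 2]


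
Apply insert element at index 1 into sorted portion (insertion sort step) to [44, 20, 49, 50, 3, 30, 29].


After one pass: [20, 44, 49, 50, 3, 30, 29]


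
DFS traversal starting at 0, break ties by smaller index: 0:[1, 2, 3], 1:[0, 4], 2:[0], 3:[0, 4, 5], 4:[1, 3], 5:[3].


DFS stack-based: start with [0]
Visit order: [0, 1, 4, 3, 5, 2]


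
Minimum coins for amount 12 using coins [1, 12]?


dp[0]=0; dp[i]=1+min(dp[i-c] for c in coins)
...dp[7]=7, dp[8]=8, dp[9]=9, dp[10]=10, dp[11]=11, dp[12]=1
Minimum coins for 12 = 1


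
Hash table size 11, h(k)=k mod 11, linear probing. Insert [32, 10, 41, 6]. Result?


Insertions: 32->slot 10; 10->slot 0; 41->slot 8; 6->slot 6
Table: [10, None, None, None, None, None, 6, None, 41, None, 32]


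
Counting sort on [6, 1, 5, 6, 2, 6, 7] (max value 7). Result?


Count array: [0, 1, 1, 0, 0, 1, 3, 1]
Reconstruct: [1, 2, 5, 6, 6, 6, 7]


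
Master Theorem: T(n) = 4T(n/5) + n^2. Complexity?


a=4, b=5, c=2. log_5(4)=0.861 < c=2. Case 3: O(n^c) = O(n^2)
Complexity: O(n^2)


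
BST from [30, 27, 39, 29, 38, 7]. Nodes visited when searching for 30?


BST root = 30
Search for 30: compare at each node
Path: [30]


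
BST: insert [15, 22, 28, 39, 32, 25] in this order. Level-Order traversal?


Root = 15; build tree by BST insertion.
Level-Order traversal: [15, 22, 28, 25, 39, 32]


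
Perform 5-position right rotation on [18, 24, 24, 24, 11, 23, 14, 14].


Right rotate by 5: [24, 11, 23, 14, 14, 18, 24, 24]


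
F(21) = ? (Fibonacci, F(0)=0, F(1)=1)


F(n)=F(n-1)+F(n-2)
...F(19)=4181, F(20)=6765, F(21)=10946


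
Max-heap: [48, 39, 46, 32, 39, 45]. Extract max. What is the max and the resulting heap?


Max = 48
Replace root with last, heapify down
Resulting heap: [46, 39, 45, 32, 39]


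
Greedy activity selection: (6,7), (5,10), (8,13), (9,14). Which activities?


Greedy: pick earliest-ending, then skip overlaps.
Selected (2 activities): [(6, 7), (8, 13)]


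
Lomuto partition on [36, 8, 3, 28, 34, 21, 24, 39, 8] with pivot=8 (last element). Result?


Elements <= 8 go left of pivot.
Result: [8, 3, 8, 28, 34, 21, 24, 39, 36], pivot at index 2


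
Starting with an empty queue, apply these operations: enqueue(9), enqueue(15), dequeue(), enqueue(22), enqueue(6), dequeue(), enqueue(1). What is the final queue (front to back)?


enqueue(9) -> [9]
enqueue(15) -> [9, 15]
dequeue() returns 9 -> [15]
enqueue(22) -> [15, 22]
enqueue(6) -> [15, 22, 6]
dequeue() returns 15 -> [22, 6]
enqueue(1) -> [22, 6, 1]
Final queue (front to back): [22, 6, 1]


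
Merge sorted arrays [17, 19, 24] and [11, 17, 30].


Compare heads, take smaller each step.
Merged: [11, 17, 17, 19, 24, 30]


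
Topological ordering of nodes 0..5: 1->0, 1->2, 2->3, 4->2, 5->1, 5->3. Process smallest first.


Kahn's algorithm, process smallest node first
Order: [4, 5, 1, 0, 2, 3]


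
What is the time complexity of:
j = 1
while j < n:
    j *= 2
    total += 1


Per nesting level: O(log n) = O(log n)
Complexity: O(log n)


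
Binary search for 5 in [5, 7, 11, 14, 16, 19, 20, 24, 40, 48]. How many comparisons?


Search for 5:
[0,9] mid=4 arr[4]=16
[0,3] mid=1 arr[1]=7
[0,0] mid=0 arr[0]=5
Total: 3 comparisons


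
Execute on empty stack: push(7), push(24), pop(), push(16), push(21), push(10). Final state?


push(7) -> [7]
push(24) -> [7, 24]
pop() returns 24 -> [7]
push(16) -> [7, 16]
push(21) -> [7, 16, 21]
push(10) -> [7, 16, 21, 10]
Final stack (bottom to top): [7, 16, 21, 10]


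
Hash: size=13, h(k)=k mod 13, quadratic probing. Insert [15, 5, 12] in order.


Insertions: 15->slot 2; 5->slot 5; 12->slot 12
Table: [None, None, 15, None, None, 5, None, None, None, None, None, None, 12]


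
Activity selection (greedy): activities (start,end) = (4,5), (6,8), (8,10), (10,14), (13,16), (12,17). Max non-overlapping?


Greedy: pick earliest-ending, then skip overlaps.
Selected (4 activities): [(4, 5), (6, 8), (8, 10), (10, 14)]


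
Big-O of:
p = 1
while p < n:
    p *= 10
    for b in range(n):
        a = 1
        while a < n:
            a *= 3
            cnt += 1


Per nesting level: O(log n) * O(n) * O(log n) = O(n (log n)^2)
Complexity: O(n (log n)^2)


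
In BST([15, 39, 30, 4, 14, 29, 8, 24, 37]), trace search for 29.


BST root = 15
Search for 29: compare at each node
Path: [15, 39, 30, 29]


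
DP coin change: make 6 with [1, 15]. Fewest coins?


dp[0]=0; dp[i]=1+min(dp[i-c] for c in coins)
...dp[1]=1, dp[2]=2, dp[3]=3, dp[4]=4, dp[5]=5, dp[6]=6
Minimum coins for 6 = 6


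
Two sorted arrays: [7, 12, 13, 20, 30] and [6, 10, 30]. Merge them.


Compare heads, take smaller each step.
Merged: [6, 7, 10, 12, 13, 20, 30, 30]


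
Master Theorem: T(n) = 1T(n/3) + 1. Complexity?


a=1, b=3, c=0. log_3(1)=0 = c=0. Case 2: O(n^c log n) = O(log n)
Complexity: O(log n)


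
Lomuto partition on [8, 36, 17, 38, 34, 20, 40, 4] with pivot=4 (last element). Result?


Elements <= 4 go left of pivot.
Result: [4, 36, 17, 38, 34, 20, 40, 8], pivot at index 0


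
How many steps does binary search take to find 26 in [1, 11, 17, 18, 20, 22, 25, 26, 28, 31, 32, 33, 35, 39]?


Search for 26:
[0,13] mid=6 arr[6]=25
[7,13] mid=10 arr[10]=32
[7,9] mid=8 arr[8]=28
[7,7] mid=7 arr[7]=26
Total: 4 comparisons


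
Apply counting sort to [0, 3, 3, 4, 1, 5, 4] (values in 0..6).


Count array: [1, 1, 0, 2, 2, 1, 0]
Reconstruct: [0, 1, 3, 3, 4, 4, 5]


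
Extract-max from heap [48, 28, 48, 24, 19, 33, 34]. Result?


Max = 48
Replace root with last, heapify down
Resulting heap: [48, 28, 34, 24, 19, 33]


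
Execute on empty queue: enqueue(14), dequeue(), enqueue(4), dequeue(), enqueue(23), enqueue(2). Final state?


enqueue(14) -> [14]
dequeue() returns 14 -> []
enqueue(4) -> [4]
dequeue() returns 4 -> []
enqueue(23) -> [23]
enqueue(2) -> [23, 2]
Final queue (front to back): [23, 2]


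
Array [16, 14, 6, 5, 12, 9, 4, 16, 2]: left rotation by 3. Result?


Left rotate by 3: [5, 12, 9, 4, 16, 2, 16, 14, 6]


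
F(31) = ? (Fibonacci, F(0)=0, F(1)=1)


F(n)=F(n-1)+F(n-2)
...F(29)=514229, F(30)=832040, F(31)=1346269


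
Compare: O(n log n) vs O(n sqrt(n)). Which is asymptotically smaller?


linearithmic grows slower than n^1.5
O(n log n) is asymptotically smaller; O(n sqrt(n)) grows faster


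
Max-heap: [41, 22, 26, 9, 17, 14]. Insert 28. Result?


Append 28: [41, 22, 26, 9, 17, 14, 28]
Bubble up: swap idx 6(28) with idx 2(26)
Result: [41, 22, 28, 9, 17, 14, 26]


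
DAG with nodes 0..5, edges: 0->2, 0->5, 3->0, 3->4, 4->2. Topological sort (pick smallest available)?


Kahn's algorithm, process smallest node first
Order: [1, 3, 0, 4, 2, 5]


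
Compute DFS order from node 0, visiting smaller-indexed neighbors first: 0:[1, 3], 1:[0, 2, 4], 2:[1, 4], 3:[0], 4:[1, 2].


DFS stack-based: start with [0]
Visit order: [0, 1, 2, 4, 3]


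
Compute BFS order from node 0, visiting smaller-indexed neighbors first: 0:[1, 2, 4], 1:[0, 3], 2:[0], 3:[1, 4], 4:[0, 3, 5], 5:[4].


BFS queue: start with [0]
Visit order: [0, 1, 2, 4, 3, 5]


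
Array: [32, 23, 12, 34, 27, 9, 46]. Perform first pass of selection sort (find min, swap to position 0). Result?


After one pass: [9, 23, 12, 34, 27, 32, 46]


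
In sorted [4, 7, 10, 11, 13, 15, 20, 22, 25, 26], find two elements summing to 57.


Two pointers: lo=0, hi=9
No pair sums to 57


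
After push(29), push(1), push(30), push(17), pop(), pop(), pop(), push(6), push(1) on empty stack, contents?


push(29) -> [29]
push(1) -> [29, 1]
push(30) -> [29, 1, 30]
push(17) -> [29, 1, 30, 17]
pop() returns 17 -> [29, 1, 30]
pop() returns 30 -> [29, 1]
pop() returns 1 -> [29]
push(6) -> [29, 6]
push(1) -> [29, 6, 1]
Final stack (bottom to top): [29, 6, 1]


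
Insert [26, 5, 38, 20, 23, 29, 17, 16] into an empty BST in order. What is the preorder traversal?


Root = 26; build tree by BST insertion.
Preorder traversal: [26, 5, 20, 17, 16, 23, 38, 29]


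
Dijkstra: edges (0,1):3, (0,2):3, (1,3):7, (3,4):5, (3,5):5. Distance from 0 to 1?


Dijkstra from 0:
Distances: {0: 0, 1: 3, 2: 3, 3: 10, 4: 15, 5: 15}
Shortest distance to 1 = 3, path = [0, 1]


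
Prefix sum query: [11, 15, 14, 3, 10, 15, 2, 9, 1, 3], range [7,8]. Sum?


Prefix sums: [0, 11, 26, 40, 43, 53, 68, 70, 79, 80, 83]
Sum[7..8] = prefix[9] - prefix[7] = 80 - 70 = 10


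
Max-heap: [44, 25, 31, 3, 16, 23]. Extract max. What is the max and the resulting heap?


Max = 44
Replace root with last, heapify down
Resulting heap: [31, 25, 23, 3, 16]


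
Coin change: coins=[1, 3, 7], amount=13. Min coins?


dp[0]=0; dp[i]=1+min(dp[i-c] for c in coins)
...dp[8]=2, dp[9]=3, dp[10]=2, dp[11]=3, dp[12]=4, dp[13]=3
Minimum coins for 13 = 3


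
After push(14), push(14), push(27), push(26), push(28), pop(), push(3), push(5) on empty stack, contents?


push(14) -> [14]
push(14) -> [14, 14]
push(27) -> [14, 14, 27]
push(26) -> [14, 14, 27, 26]
push(28) -> [14, 14, 27, 26, 28]
pop() returns 28 -> [14, 14, 27, 26]
push(3) -> [14, 14, 27, 26, 3]
push(5) -> [14, 14, 27, 26, 3, 5]
Final stack (bottom to top): [14, 14, 27, 26, 3, 5]


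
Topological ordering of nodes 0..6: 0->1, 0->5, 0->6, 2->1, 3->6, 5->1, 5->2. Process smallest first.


Kahn's algorithm, process smallest node first
Order: [0, 3, 4, 5, 2, 1, 6]


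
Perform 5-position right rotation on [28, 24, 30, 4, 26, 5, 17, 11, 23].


Right rotate by 5: [26, 5, 17, 11, 23, 28, 24, 30, 4]


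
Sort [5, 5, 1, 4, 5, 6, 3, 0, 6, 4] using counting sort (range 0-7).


Count array: [1, 1, 0, 1, 2, 3, 2, 0]
Reconstruct: [0, 1, 3, 4, 4, 5, 5, 5, 6, 6]


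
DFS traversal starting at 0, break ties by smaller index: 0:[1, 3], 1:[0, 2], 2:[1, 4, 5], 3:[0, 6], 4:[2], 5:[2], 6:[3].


DFS stack-based: start with [0]
Visit order: [0, 1, 2, 4, 5, 3, 6]


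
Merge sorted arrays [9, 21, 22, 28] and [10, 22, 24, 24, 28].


Compare heads, take smaller each step.
Merged: [9, 10, 21, 22, 22, 24, 24, 28, 28]


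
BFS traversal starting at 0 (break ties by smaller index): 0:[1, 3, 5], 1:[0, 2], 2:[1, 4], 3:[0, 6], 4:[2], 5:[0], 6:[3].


BFS queue: start with [0]
Visit order: [0, 1, 3, 5, 2, 6, 4]


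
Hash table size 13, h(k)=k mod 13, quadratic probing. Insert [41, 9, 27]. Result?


Insertions: 41->slot 2; 9->slot 9; 27->slot 1
Table: [None, 27, 41, None, None, None, None, None, None, 9, None, None, None]


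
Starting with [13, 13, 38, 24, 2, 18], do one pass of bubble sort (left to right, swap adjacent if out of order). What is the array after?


After one pass: [13, 13, 24, 2, 18, 38]


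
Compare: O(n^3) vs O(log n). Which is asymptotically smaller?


logarithmic grows slower than cubic
O(log n) is asymptotically smaller; O(n^3) grows faster


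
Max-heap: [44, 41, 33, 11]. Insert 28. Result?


Append 28: [44, 41, 33, 11, 28]
Bubble up: no swaps needed
Result: [44, 41, 33, 11, 28]


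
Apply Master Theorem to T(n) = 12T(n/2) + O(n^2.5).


a=12, b=2, c=2.5. log_2(12)=3.585 > c=2.5. Case 1: O(n^log_b(a)) = O(n^3.585)
Complexity: O(n^3.585)


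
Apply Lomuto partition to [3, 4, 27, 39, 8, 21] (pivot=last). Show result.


Elements <= 21 go left of pivot.
Result: [3, 4, 8, 21, 27, 39], pivot at index 3


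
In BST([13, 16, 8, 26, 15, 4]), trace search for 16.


BST root = 13
Search for 16: compare at each node
Path: [13, 16]


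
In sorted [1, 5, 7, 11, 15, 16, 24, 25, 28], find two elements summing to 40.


Two pointers: lo=0, hi=8
Found pair: (15, 25) summing to 40


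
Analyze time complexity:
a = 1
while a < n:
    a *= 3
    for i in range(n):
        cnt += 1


Per nesting level: O(log n) * O(n) = O(n log n)
Complexity: O(n log n)


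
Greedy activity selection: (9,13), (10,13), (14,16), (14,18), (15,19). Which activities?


Greedy: pick earliest-ending, then skip overlaps.
Selected (2 activities): [(9, 13), (14, 16)]


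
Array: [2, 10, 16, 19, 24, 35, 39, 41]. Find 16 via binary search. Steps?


Search for 16:
[0,7] mid=3 arr[3]=19
[0,2] mid=1 arr[1]=10
[2,2] mid=2 arr[2]=16
Total: 3 comparisons


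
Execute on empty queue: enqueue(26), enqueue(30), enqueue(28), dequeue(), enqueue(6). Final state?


enqueue(26) -> [26]
enqueue(30) -> [26, 30]
enqueue(28) -> [26, 30, 28]
dequeue() returns 26 -> [30, 28]
enqueue(6) -> [30, 28, 6]
Final queue (front to back): [30, 28, 6]


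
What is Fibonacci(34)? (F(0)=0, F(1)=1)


F(n)=F(n-1)+F(n-2)
...F(32)=2178309, F(33)=3524578, F(34)=5702887


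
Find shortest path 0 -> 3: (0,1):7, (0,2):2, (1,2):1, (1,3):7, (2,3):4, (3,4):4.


Dijkstra from 0:
Distances: {0: 0, 1: 3, 2: 2, 3: 6, 4: 10}
Shortest distance to 3 = 6, path = [0, 2, 3]


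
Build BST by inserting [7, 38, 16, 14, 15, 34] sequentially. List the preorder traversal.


Root = 7; build tree by BST insertion.
Preorder traversal: [7, 38, 16, 14, 15, 34]


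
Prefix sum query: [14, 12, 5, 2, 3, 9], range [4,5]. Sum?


Prefix sums: [0, 14, 26, 31, 33, 36, 45]
Sum[4..5] = prefix[6] - prefix[4] = 45 - 33 = 12


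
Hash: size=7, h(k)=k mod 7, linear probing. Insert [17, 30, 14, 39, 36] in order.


Insertions: 17->slot 3; 30->slot 2; 14->slot 0; 39->slot 4; 36->slot 1
Table: [14, 36, 30, 17, 39, None, None]


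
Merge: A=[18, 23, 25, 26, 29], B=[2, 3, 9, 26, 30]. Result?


Compare heads, take smaller each step.
Merged: [2, 3, 9, 18, 23, 25, 26, 26, 29, 30]


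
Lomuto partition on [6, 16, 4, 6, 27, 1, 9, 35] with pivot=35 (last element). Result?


Elements <= 35 go left of pivot.
Result: [6, 16, 4, 6, 27, 1, 9, 35], pivot at index 7


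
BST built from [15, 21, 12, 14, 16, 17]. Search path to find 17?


BST root = 15
Search for 17: compare at each node
Path: [15, 21, 16, 17]


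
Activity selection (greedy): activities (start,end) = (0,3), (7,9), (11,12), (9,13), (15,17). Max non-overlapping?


Greedy: pick earliest-ending, then skip overlaps.
Selected (4 activities): [(0, 3), (7, 9), (11, 12), (15, 17)]


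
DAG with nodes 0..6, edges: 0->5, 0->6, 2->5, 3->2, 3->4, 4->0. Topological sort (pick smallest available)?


Kahn's algorithm, process smallest node first
Order: [1, 3, 2, 4, 0, 5, 6]


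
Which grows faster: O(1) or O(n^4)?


constant grows slower than quartic
O(1) is asymptotically smaller; O(n^4) grows faster


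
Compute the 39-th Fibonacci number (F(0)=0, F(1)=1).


F(n)=F(n-1)+F(n-2)
...F(37)=24157817, F(38)=39088169, F(39)=63245986


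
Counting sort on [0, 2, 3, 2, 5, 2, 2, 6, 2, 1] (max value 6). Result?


Count array: [1, 1, 5, 1, 0, 1, 1]
Reconstruct: [0, 1, 2, 2, 2, 2, 2, 3, 5, 6]


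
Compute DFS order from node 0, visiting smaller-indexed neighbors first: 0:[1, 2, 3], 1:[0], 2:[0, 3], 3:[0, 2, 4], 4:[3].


DFS stack-based: start with [0]
Visit order: [0, 1, 2, 3, 4]


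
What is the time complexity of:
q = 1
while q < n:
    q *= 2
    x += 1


Per nesting level: O(log n) = O(log n)
Complexity: O(log n)


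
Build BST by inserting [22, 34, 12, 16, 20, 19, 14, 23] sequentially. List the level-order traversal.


Root = 22; build tree by BST insertion.
Level-Order traversal: [22, 12, 34, 16, 23, 14, 20, 19]


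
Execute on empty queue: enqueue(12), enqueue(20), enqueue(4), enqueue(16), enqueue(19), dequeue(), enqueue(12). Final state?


enqueue(12) -> [12]
enqueue(20) -> [12, 20]
enqueue(4) -> [12, 20, 4]
enqueue(16) -> [12, 20, 4, 16]
enqueue(19) -> [12, 20, 4, 16, 19]
dequeue() returns 12 -> [20, 4, 16, 19]
enqueue(12) -> [20, 4, 16, 19, 12]
Final queue (front to back): [20, 4, 16, 19, 12]


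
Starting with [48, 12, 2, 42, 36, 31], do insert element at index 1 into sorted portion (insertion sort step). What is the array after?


After one pass: [12, 48, 2, 42, 36, 31]


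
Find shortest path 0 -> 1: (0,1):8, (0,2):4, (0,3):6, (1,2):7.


Dijkstra from 0:
Distances: {0: 0, 1: 8, 2: 4, 3: 6}
Shortest distance to 1 = 8, path = [0, 1]


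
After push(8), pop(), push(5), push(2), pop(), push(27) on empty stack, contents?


push(8) -> [8]
pop() returns 8 -> []
push(5) -> [5]
push(2) -> [5, 2]
pop() returns 2 -> [5]
push(27) -> [5, 27]
Final stack (bottom to top): [5, 27]


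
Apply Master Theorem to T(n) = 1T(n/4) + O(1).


a=1, b=4, c=0. log_4(1)=0 = c=0. Case 2: O(n^c log n) = O(log n)
Complexity: O(log n)


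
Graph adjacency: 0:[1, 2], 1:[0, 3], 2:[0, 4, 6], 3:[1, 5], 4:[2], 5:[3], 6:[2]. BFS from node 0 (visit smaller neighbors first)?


BFS queue: start with [0]
Visit order: [0, 1, 2, 3, 4, 6, 5]


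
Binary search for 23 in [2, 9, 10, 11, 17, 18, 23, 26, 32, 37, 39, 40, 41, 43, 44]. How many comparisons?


Search for 23:
[0,14] mid=7 arr[7]=26
[0,6] mid=3 arr[3]=11
[4,6] mid=5 arr[5]=18
[6,6] mid=6 arr[6]=23
Total: 4 comparisons


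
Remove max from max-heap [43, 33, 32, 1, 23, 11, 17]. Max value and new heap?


Max = 43
Replace root with last, heapify down
Resulting heap: [33, 23, 32, 1, 17, 11]


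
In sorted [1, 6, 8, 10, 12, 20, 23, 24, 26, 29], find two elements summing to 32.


Two pointers: lo=0, hi=9
Found pair: (6, 26) summing to 32


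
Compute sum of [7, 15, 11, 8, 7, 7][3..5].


Prefix sums: [0, 7, 22, 33, 41, 48, 55]
Sum[3..5] = prefix[6] - prefix[3] = 55 - 33 = 22


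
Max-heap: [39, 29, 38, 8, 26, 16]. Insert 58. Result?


Append 58: [39, 29, 38, 8, 26, 16, 58]
Bubble up: swap idx 6(58) with idx 2(38); swap idx 2(58) with idx 0(39)
Result: [58, 29, 39, 8, 26, 16, 38]


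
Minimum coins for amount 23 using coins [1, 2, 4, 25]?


dp[0]=0; dp[i]=1+min(dp[i-c] for c in coins)
...dp[18]=5, dp[19]=6, dp[20]=5, dp[21]=6, dp[22]=6, dp[23]=7
Minimum coins for 23 = 7


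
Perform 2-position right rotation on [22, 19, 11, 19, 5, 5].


Right rotate by 2: [5, 5, 22, 19, 11, 19]


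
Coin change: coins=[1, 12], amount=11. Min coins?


dp[0]=0; dp[i]=1+min(dp[i-c] for c in coins)
...dp[6]=6, dp[7]=7, dp[8]=8, dp[9]=9, dp[10]=10, dp[11]=11
Minimum coins for 11 = 11


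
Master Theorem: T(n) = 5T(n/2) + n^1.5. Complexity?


a=5, b=2, c=1.5. log_2(5)=2.322 > c=1.5. Case 1: O(n^log_b(a)) = O(n^2.322)
Complexity: O(n^2.322)


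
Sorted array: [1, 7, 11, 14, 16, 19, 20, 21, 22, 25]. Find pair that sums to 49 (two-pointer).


Two pointers: lo=0, hi=9
No pair sums to 49


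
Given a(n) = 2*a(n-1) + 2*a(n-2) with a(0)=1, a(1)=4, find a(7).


Build bottom-up:
...a(5)=208, a(6)=568, a(7)=2*568+2*208=1552


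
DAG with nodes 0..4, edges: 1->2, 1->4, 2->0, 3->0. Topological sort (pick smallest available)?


Kahn's algorithm, process smallest node first
Order: [1, 2, 3, 0, 4]


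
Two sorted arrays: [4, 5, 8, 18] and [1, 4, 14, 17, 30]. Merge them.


Compare heads, take smaller each step.
Merged: [1, 4, 4, 5, 8, 14, 17, 18, 30]


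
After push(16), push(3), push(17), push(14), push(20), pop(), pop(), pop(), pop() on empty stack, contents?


push(16) -> [16]
push(3) -> [16, 3]
push(17) -> [16, 3, 17]
push(14) -> [16, 3, 17, 14]
push(20) -> [16, 3, 17, 14, 20]
pop() returns 20 -> [16, 3, 17, 14]
pop() returns 14 -> [16, 3, 17]
pop() returns 17 -> [16, 3]
pop() returns 3 -> [16]
Final stack (bottom to top): [16]


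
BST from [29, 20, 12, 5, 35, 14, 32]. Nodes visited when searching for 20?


BST root = 29
Search for 20: compare at each node
Path: [29, 20]


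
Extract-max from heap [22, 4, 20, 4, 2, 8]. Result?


Max = 22
Replace root with last, heapify down
Resulting heap: [20, 4, 8, 4, 2]


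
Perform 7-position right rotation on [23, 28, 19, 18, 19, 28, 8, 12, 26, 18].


Right rotate by 7: [18, 19, 28, 8, 12, 26, 18, 23, 28, 19]


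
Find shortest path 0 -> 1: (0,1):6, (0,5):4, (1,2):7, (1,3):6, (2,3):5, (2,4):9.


Dijkstra from 0:
Distances: {0: 0, 1: 6, 2: 13, 3: 12, 4: 22, 5: 4}
Shortest distance to 1 = 6, path = [0, 1]


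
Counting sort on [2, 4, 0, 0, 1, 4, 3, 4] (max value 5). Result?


Count array: [2, 1, 1, 1, 3, 0]
Reconstruct: [0, 0, 1, 2, 3, 4, 4, 4]


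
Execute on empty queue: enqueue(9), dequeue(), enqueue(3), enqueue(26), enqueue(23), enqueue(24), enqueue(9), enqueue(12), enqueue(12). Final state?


enqueue(9) -> [9]
dequeue() returns 9 -> []
enqueue(3) -> [3]
enqueue(26) -> [3, 26]
enqueue(23) -> [3, 26, 23]
enqueue(24) -> [3, 26, 23, 24]
enqueue(9) -> [3, 26, 23, 24, 9]
enqueue(12) -> [3, 26, 23, 24, 9, 12]
enqueue(12) -> [3, 26, 23, 24, 9, 12, 12]
Final queue (front to back): [3, 26, 23, 24, 9, 12, 12]


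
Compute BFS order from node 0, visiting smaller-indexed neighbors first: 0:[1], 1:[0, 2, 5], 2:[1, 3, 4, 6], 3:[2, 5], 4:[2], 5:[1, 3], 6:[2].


BFS queue: start with [0]
Visit order: [0, 1, 2, 5, 3, 4, 6]


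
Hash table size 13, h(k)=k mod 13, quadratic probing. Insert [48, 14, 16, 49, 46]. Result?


Insertions: 48->slot 9; 14->slot 1; 16->slot 3; 49->slot 10; 46->slot 7
Table: [None, 14, None, 16, None, None, None, 46, None, 48, 49, None, None]


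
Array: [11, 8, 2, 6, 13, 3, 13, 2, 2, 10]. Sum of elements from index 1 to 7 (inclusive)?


Prefix sums: [0, 11, 19, 21, 27, 40, 43, 56, 58, 60, 70]
Sum[1..7] = prefix[8] - prefix[1] = 58 - 11 = 47


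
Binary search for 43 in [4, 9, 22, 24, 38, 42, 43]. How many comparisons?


Search for 43:
[0,6] mid=3 arr[3]=24
[4,6] mid=5 arr[5]=42
[6,6] mid=6 arr[6]=43
Total: 3 comparisons


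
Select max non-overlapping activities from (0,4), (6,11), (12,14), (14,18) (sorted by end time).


Greedy: pick earliest-ending, then skip overlaps.
Selected (4 activities): [(0, 4), (6, 11), (12, 14), (14, 18)]


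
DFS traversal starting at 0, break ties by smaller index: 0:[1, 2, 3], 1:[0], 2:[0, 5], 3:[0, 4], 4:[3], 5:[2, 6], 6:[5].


DFS stack-based: start with [0]
Visit order: [0, 1, 2, 5, 6, 3, 4]


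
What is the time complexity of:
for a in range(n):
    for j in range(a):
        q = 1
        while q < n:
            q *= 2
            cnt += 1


Per nesting level: O(n) * O(n) [triangular over a] * O(log n) = O(n^2 log n)
Complexity: O(n^2 log n)


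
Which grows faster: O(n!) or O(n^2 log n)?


n^2 log n grows slower than factorial
O(n^2 log n) is asymptotically smaller; O(n!) grows faster


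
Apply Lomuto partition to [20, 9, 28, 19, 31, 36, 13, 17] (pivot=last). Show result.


Elements <= 17 go left of pivot.
Result: [9, 13, 17, 19, 31, 36, 20, 28], pivot at index 2


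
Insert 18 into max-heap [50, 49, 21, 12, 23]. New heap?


Append 18: [50, 49, 21, 12, 23, 18]
Bubble up: no swaps needed
Result: [50, 49, 21, 12, 23, 18]


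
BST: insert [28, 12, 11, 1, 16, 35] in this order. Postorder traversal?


Root = 28; build tree by BST insertion.
Postorder traversal: [1, 11, 16, 12, 35, 28]


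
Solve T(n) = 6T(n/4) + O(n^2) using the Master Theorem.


a=6, b=4, c=2. log_4(6)=1.292 < c=2. Case 3: O(n^c) = O(n^2)
Complexity: O(n^2)


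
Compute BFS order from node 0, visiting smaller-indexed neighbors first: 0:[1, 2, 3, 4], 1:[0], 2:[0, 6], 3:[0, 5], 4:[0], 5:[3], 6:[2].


BFS queue: start with [0]
Visit order: [0, 1, 2, 3, 4, 6, 5]


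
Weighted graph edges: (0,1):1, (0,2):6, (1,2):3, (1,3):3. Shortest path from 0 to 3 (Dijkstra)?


Dijkstra from 0:
Distances: {0: 0, 1: 1, 2: 4, 3: 4}
Shortest distance to 3 = 4, path = [0, 1, 3]


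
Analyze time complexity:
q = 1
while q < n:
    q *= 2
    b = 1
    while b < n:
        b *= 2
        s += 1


Per nesting level: O(log n) * O(log n) = O((log n)^2)
Complexity: O((log n)^2)


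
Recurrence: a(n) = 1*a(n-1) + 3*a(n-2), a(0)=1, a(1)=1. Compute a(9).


Build bottom-up:
...a(7)=217, a(8)=508, a(9)=1*508+3*217=1159


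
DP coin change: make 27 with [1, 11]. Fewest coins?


dp[0]=0; dp[i]=1+min(dp[i-c] for c in coins)
...dp[22]=2, dp[23]=3, dp[24]=4, dp[25]=5, dp[26]=6, dp[27]=7
Minimum coins for 27 = 7


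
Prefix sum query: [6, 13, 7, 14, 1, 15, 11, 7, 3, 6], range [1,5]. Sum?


Prefix sums: [0, 6, 19, 26, 40, 41, 56, 67, 74, 77, 83]
Sum[1..5] = prefix[6] - prefix[1] = 56 - 6 = 50


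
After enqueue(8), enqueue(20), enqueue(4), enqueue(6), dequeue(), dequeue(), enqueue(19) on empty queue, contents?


enqueue(8) -> [8]
enqueue(20) -> [8, 20]
enqueue(4) -> [8, 20, 4]
enqueue(6) -> [8, 20, 4, 6]
dequeue() returns 8 -> [20, 4, 6]
dequeue() returns 20 -> [4, 6]
enqueue(19) -> [4, 6, 19]
Final queue (front to back): [4, 6, 19]


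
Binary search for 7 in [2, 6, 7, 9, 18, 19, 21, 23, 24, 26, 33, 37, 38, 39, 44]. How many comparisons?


Search for 7:
[0,14] mid=7 arr[7]=23
[0,6] mid=3 arr[3]=9
[0,2] mid=1 arr[1]=6
[2,2] mid=2 arr[2]=7
Total: 4 comparisons


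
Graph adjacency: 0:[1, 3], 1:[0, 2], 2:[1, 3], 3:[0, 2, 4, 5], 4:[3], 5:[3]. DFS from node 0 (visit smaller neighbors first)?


DFS stack-based: start with [0]
Visit order: [0, 1, 2, 3, 4, 5]


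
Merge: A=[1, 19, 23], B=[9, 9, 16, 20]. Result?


Compare heads, take smaller each step.
Merged: [1, 9, 9, 16, 19, 20, 23]


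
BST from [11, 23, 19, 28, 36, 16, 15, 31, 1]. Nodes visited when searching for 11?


BST root = 11
Search for 11: compare at each node
Path: [11]


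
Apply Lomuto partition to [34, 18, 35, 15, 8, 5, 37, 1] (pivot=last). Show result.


Elements <= 1 go left of pivot.
Result: [1, 18, 35, 15, 8, 5, 37, 34], pivot at index 0


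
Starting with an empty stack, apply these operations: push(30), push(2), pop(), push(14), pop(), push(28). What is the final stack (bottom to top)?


push(30) -> [30]
push(2) -> [30, 2]
pop() returns 2 -> [30]
push(14) -> [30, 14]
pop() returns 14 -> [30]
push(28) -> [30, 28]
Final stack (bottom to top): [30, 28]


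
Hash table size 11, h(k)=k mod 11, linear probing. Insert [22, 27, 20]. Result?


Insertions: 22->slot 0; 27->slot 5; 20->slot 9
Table: [22, None, None, None, None, 27, None, None, None, 20, None]


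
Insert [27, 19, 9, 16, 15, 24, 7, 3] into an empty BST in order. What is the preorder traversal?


Root = 27; build tree by BST insertion.
Preorder traversal: [27, 19, 9, 7, 3, 16, 15, 24]


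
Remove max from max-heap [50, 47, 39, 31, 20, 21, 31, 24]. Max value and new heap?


Max = 50
Replace root with last, heapify down
Resulting heap: [47, 31, 39, 24, 20, 21, 31]


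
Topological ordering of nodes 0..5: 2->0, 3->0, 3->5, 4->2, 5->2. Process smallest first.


Kahn's algorithm, process smallest node first
Order: [1, 3, 4, 5, 2, 0]


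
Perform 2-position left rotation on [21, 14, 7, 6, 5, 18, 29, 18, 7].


Left rotate by 2: [7, 6, 5, 18, 29, 18, 7, 21, 14]


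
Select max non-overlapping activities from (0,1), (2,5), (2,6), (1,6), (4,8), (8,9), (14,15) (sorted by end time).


Greedy: pick earliest-ending, then skip overlaps.
Selected (4 activities): [(0, 1), (2, 5), (8, 9), (14, 15)]


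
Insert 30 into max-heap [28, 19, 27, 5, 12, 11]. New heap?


Append 30: [28, 19, 27, 5, 12, 11, 30]
Bubble up: swap idx 6(30) with idx 2(27); swap idx 2(30) with idx 0(28)
Result: [30, 19, 28, 5, 12, 11, 27]


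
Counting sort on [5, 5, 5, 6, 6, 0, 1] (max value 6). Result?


Count array: [1, 1, 0, 0, 0, 3, 2]
Reconstruct: [0, 1, 5, 5, 5, 6, 6]


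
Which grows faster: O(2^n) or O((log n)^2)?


polylogarithmic grows slower than exponential
O((log n)^2) is asymptotically smaller; O(2^n) grows faster


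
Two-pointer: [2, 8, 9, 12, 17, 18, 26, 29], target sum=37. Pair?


Two pointers: lo=0, hi=7
Found pair: (8, 29) summing to 37


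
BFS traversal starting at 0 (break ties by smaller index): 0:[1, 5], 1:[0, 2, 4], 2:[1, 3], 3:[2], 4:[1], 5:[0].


BFS queue: start with [0]
Visit order: [0, 1, 5, 2, 4, 3]


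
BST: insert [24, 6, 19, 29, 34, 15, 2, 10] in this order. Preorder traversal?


Root = 24; build tree by BST insertion.
Preorder traversal: [24, 6, 2, 19, 15, 10, 29, 34]


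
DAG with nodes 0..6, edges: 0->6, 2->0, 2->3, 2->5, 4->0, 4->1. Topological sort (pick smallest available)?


Kahn's algorithm, process smallest node first
Order: [2, 3, 4, 0, 1, 5, 6]


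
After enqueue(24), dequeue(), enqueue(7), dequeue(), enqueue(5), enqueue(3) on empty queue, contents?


enqueue(24) -> [24]
dequeue() returns 24 -> []
enqueue(7) -> [7]
dequeue() returns 7 -> []
enqueue(5) -> [5]
enqueue(3) -> [5, 3]
Final queue (front to back): [5, 3]


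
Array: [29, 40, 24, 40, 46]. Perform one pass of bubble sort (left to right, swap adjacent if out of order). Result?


After one pass: [29, 24, 40, 40, 46]


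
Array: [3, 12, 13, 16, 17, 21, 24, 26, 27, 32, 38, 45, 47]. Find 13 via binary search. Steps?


Search for 13:
[0,12] mid=6 arr[6]=24
[0,5] mid=2 arr[2]=13
Total: 2 comparisons


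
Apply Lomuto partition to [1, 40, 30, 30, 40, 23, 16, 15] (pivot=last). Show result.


Elements <= 15 go left of pivot.
Result: [1, 15, 30, 30, 40, 23, 16, 40], pivot at index 1


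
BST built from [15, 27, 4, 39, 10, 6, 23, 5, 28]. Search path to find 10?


BST root = 15
Search for 10: compare at each node
Path: [15, 4, 10]


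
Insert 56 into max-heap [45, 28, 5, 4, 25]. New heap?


Append 56: [45, 28, 5, 4, 25, 56]
Bubble up: swap idx 5(56) with idx 2(5); swap idx 2(56) with idx 0(45)
Result: [56, 28, 45, 4, 25, 5]


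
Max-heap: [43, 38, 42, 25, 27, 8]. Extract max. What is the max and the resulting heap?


Max = 43
Replace root with last, heapify down
Resulting heap: [42, 38, 8, 25, 27]


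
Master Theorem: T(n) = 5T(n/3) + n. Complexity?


a=5, b=3, c=1. log_3(5)=1.465 > c=1. Case 1: O(n^log_b(a)) = O(n^1.465)
Complexity: O(n^1.465)


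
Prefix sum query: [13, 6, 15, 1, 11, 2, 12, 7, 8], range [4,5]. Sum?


Prefix sums: [0, 13, 19, 34, 35, 46, 48, 60, 67, 75]
Sum[4..5] = prefix[6] - prefix[4] = 48 - 35 = 13


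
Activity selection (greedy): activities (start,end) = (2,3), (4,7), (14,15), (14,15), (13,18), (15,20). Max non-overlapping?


Greedy: pick earliest-ending, then skip overlaps.
Selected (4 activities): [(2, 3), (4, 7), (14, 15), (15, 20)]


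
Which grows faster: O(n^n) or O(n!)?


factorial grows slower than n^n
O(n!) is asymptotically smaller; O(n^n) grows faster


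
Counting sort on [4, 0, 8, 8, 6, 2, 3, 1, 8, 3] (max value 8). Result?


Count array: [1, 1, 1, 2, 1, 0, 1, 0, 3]
Reconstruct: [0, 1, 2, 3, 3, 4, 6, 8, 8, 8]


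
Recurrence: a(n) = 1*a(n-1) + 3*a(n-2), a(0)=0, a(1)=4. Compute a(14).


Build bottom-up:
...a(12)=24640, a(13)=56836, a(14)=1*56836+3*24640=130756


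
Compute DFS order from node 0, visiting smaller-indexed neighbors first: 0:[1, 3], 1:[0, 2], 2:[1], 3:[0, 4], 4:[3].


DFS stack-based: start with [0]
Visit order: [0, 1, 2, 3, 4]


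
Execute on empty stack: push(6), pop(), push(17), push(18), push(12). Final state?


push(6) -> [6]
pop() returns 6 -> []
push(17) -> [17]
push(18) -> [17, 18]
push(12) -> [17, 18, 12]
Final stack (bottom to top): [17, 18, 12]


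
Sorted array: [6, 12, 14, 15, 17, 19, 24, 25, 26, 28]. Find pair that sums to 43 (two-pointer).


Two pointers: lo=0, hi=9
Found pair: (15, 28) summing to 43


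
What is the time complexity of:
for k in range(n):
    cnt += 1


Per nesting level: O(n) = O(n)
Complexity: O(n)


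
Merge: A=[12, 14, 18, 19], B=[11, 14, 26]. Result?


Compare heads, take smaller each step.
Merged: [11, 12, 14, 14, 18, 19, 26]


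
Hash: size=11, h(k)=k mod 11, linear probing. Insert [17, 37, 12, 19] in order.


Insertions: 17->slot 6; 37->slot 4; 12->slot 1; 19->slot 8
Table: [None, 12, None, None, 37, None, 17, None, 19, None, None]


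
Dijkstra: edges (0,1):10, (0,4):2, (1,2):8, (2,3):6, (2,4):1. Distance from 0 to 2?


Dijkstra from 0:
Distances: {0: 0, 1: 10, 2: 3, 3: 9, 4: 2}
Shortest distance to 2 = 3, path = [0, 4, 2]


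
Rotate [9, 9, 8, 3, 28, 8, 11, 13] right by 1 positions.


Right rotate by 1: [13, 9, 9, 8, 3, 28, 8, 11]


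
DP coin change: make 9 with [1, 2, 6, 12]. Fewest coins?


dp[0]=0; dp[i]=1+min(dp[i-c] for c in coins)
...dp[4]=2, dp[5]=3, dp[6]=1, dp[7]=2, dp[8]=2, dp[9]=3
Minimum coins for 9 = 3


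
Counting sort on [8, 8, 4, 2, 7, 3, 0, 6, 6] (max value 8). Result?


Count array: [1, 0, 1, 1, 1, 0, 2, 1, 2]
Reconstruct: [0, 2, 3, 4, 6, 6, 7, 8, 8]


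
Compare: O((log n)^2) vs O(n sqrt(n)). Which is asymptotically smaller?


polylogarithmic grows slower than n^1.5
O((log n)^2) is asymptotically smaller; O(n sqrt(n)) grows faster
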